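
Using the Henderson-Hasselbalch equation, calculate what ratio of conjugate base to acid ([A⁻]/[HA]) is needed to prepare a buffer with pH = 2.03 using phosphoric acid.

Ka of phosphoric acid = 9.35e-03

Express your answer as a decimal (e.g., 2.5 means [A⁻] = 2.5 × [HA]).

pKa = -log(9.35e-03) = 2.0292. pH = pKa + log([A⁻]/[HA]), so log([A⁻]/[HA]) = pH − pKa = 2.03 − 2.0292 = 0.0008. [A⁻]/[HA] = 10^(0.0008) = 1.00

[A⁻]/[HA] = 1.00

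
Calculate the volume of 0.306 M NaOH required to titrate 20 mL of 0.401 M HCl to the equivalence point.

At equivalence: moles acid = moles base. moles HCl = 0.401 × 20/1000 = 0.00802 mol. V_base = moles / 0.306 × 1000 = 26.2 mL.

V_{base} = 26.2 mL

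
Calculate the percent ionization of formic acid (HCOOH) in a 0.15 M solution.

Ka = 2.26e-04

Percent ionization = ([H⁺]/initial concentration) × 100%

Using Ka equilibrium: x² + Ka×x - Ka×C = 0. Solving: [H⁺] = 5.7105e-03. Percent = (5.7105e-03/0.15) × 100

Percent ionization = 3.81%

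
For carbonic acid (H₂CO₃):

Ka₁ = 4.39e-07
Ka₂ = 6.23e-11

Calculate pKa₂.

pKa₂ = -log(Ka₂) = -log(6.23e-11) = 10.21.

pK_{a2} = 10.21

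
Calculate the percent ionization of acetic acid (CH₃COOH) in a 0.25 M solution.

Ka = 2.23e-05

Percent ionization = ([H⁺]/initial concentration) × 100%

Using Ka equilibrium: x² + Ka×x - Ka×C = 0. Solving: [H⁺] = 2.3500e-03. Percent = (2.3500e-03/0.25) × 100

Percent ionization = 0.94%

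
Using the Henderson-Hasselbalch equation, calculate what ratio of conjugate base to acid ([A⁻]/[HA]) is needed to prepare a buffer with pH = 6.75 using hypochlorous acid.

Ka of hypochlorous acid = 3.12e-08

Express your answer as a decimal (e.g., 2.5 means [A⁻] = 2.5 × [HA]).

pKa = -log(3.12e-08) = 7.5058. pH = pKa + log([A⁻]/[HA]), so log([A⁻]/[HA]) = pH − pKa = 6.75 − 7.5058 = -0.7558. [A⁻]/[HA] = 10^(-0.7558) = 0.175

[A⁻]/[HA] = 0.175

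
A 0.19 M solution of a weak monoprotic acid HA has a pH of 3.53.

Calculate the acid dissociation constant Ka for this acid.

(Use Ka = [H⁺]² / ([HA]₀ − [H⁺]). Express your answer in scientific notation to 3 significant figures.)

[H⁺] = 10^(−pH) = 10^(−3.53) = 2.951e-04 M. For HA ⇌ H⁺ + A⁻, Ka = [H⁺][A⁻]/[HA] = [H⁺]² / ([HA]₀ − [H⁺]) = (2.951e-04)² / (0.19 − 2.951e-04) = 4.59e-07.

K_a = 4.59e-07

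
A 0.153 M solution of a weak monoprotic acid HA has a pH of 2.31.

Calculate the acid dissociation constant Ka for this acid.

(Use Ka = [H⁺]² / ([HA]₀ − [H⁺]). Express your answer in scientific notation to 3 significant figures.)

[H⁺] = 10^(−pH) = 10^(−2.31) = 4.898e-03 M. For HA ⇌ H⁺ + A⁻, Ka = [H⁺][A⁻]/[HA] = [H⁺]² / ([HA]₀ − [H⁺]) = (4.898e-03)² / (0.153 − 4.898e-03) = 1.62e-04.

K_a = 1.62e-04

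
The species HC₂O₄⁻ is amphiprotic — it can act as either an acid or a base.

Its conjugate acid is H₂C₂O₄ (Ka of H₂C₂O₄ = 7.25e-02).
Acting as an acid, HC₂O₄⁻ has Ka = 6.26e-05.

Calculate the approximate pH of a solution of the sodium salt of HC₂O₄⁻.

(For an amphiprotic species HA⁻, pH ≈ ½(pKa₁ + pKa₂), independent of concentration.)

pKa₁ = -log(7.25e-02) = 1.14; pKa₂ = -log(6.26e-05) = 4.20. For an amphiprotic species, pH ≈ ½(pKa₁ + pKa₂) = ½(1.14 + 4.20) = 2.67.

pH = 2.67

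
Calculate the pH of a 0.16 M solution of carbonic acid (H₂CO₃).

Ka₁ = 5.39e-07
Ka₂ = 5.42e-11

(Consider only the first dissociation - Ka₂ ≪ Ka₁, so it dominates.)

First dissociation dominates. From Ka₁ = [H⁺][HA⁻]/[H₂A], x² + Ka₁·x − Ka₁·C = 0 with C = 0.16 M and Ka₁ = 5.39e-07. Solving: [H⁺] = (−Ka₁ + √(Ka₁² + 4·Ka₁·C)) / 2 = 2.9340e-04 M. pH = -log(2.9340e-04) = 3.53.

pH = 3.53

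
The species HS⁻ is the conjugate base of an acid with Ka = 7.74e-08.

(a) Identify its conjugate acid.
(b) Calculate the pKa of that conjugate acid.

(a) The conjugate acid is formed by adding one H⁺ to HS⁻, giving H₂S. (b) pKa = -log(Ka) = -log(7.74e-08) = 7.11.

Conjugate acid: H₂S; pK_a = 7.11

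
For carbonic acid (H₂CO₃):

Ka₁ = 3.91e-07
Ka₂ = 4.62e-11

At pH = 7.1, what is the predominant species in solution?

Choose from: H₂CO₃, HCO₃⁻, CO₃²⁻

pKa₁ = 6.41, pKa₂ = 10.34. For a polyprotic acid the predominant species crosses at each pKa: below pKa_n the protonated form dominates, above it the deprotonated form does. At pH = 7.1, the predominant species is HCO₃⁻.

HCO₃⁻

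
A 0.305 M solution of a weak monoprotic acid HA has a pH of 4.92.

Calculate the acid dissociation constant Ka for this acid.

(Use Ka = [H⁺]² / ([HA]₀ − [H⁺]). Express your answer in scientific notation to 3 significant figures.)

[H⁺] = 10^(−pH) = 10^(−4.92) = 1.202e-05 M. For HA ⇌ H⁺ + A⁻, Ka = [H⁺][A⁻]/[HA] = [H⁺]² / ([HA]₀ − [H⁺]) = (1.202e-05)² / (0.305 − 1.202e-05) = 4.74e-10.

K_a = 4.74e-10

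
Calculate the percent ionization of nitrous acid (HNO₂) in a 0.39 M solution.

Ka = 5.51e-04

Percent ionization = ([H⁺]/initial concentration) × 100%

Using Ka equilibrium: x² + Ka×x - Ka×C = 0. Solving: [H⁺] = 1.4386e-02. Percent = (1.4386e-02/0.39) × 100

Percent ionization = 3.69%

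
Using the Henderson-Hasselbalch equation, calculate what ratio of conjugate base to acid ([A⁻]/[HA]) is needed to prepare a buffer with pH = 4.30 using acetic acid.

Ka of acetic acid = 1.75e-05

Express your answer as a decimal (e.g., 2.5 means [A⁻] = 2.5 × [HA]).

pKa = -log(1.75e-05) = 4.7570. pH = pKa + log([A⁻]/[HA]), so log([A⁻]/[HA]) = pH − pKa = 4.30 − 4.7570 = -0.4570. [A⁻]/[HA] = 10^(-0.4570) = 0.349

[A⁻]/[HA] = 0.349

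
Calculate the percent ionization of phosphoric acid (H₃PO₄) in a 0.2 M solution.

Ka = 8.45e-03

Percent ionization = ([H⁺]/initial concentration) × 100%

Using Ka equilibrium: x² + Ka×x - Ka×C = 0. Solving: [H⁺] = 3.7101e-02. Percent = (3.7101e-02/0.2) × 100

Percent ionization = 18.6%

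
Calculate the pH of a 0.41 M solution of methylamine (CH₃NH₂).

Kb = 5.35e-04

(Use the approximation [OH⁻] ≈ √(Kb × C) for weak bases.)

[OH⁻] = √(Kb × C) = √(5.35e-04 × 0.41) = 1.4810e-02. pOH = 1.83, pH = 14 - pOH

pH = 12.17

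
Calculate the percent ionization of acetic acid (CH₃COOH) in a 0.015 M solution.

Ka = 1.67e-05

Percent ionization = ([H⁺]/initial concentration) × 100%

Using Ka equilibrium: x² + Ka×x - Ka×C = 0. Solving: [H⁺] = 4.9222e-04. Percent = (4.9222e-04/0.015) × 100

Percent ionization = 3.28%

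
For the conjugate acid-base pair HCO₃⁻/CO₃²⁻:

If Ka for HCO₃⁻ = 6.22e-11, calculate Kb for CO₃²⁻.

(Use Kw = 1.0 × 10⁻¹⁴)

For a conjugate pair Ka × Kb = Kw, so Kb = Kw/Ka = 1.0 × 10⁻¹⁴ / 6.22e-11 = 1.61e-04.

K_b = 1.61e-04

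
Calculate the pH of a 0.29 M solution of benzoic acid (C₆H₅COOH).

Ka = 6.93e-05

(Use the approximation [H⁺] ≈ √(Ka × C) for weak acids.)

[H⁺] = √(Ka × C) = √(6.93e-05 × 0.29) = 4.4830e-03. pH = -log(4.4830e-03)

pH = 2.35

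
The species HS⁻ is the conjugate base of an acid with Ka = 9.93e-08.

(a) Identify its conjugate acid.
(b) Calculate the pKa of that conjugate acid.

(a) The conjugate acid is formed by adding one H⁺ to HS⁻, giving H₂S. (b) pKa = -log(Ka) = -log(9.93e-08) = 7.00.

Conjugate acid: H₂S; pK_a = 7.00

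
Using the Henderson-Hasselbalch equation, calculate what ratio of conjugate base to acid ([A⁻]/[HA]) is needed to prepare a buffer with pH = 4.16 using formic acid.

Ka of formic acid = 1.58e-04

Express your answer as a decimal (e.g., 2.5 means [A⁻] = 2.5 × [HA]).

pKa = -log(1.58e-04) = 3.8013. pH = pKa + log([A⁻]/[HA]), so log([A⁻]/[HA]) = pH − pKa = 4.16 − 3.8013 = 0.3587. [A⁻]/[HA] = 10^(0.3587) = 2.28

[A⁻]/[HA] = 2.28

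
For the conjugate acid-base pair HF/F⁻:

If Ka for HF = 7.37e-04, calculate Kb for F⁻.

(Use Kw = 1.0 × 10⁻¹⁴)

For a conjugate pair Ka × Kb = Kw, so Kb = Kw/Ka = 1.0 × 10⁻¹⁴ / 7.37e-04 = 1.36e-11.

K_b = 1.36e-11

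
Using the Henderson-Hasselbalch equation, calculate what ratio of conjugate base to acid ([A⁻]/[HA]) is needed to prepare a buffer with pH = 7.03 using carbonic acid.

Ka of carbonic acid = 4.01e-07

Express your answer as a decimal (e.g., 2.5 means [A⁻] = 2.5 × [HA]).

pKa = -log(4.01e-07) = 6.3969. pH = pKa + log([A⁻]/[HA]), so log([A⁻]/[HA]) = pH − pKa = 7.03 − 6.3969 = 0.6331. [A⁻]/[HA] = 10^(0.6331) = 4.30

[A⁻]/[HA] = 4.30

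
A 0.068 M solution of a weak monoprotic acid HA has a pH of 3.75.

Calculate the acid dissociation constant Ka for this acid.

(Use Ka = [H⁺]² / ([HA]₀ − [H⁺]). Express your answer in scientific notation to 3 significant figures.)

[H⁺] = 10^(−pH) = 10^(−3.75) = 1.778e-04 M. For HA ⇌ H⁺ + A⁻, Ka = [H⁺][A⁻]/[HA] = [H⁺]² / ([HA]₀ − [H⁺]) = (1.778e-04)² / (0.068 − 1.778e-04) = 4.66e-07.

K_a = 4.66e-07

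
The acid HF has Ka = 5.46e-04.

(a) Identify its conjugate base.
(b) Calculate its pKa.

(a) The conjugate base is formed by removing one H⁺ from HF, giving F⁻. (b) pKa = -log(Ka) = -log(5.46e-04) = 3.26.

Conjugate base: F⁻; pK_a = 3.26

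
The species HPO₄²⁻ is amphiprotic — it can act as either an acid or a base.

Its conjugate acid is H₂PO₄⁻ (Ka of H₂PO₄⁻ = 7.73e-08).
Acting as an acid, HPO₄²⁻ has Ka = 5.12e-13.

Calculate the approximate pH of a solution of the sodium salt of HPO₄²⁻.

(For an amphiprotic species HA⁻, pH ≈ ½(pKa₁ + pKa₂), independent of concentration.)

pKa₁ = -log(7.73e-08) = 7.11; pKa₂ = -log(5.12e-13) = 12.29. For an amphiprotic species, pH ≈ ½(pKa₁ + pKa₂) = ½(7.11 + 12.29) = 9.70.

pH = 9.70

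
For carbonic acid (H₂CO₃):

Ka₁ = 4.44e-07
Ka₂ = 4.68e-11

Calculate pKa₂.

pKa₂ = -log(Ka₂) = -log(4.68e-11) = 10.33.

pK_{a2} = 10.33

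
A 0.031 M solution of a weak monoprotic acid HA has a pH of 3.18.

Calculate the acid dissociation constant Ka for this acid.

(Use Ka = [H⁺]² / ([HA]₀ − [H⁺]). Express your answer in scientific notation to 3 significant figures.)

[H⁺] = 10^(−pH) = 10^(−3.18) = 6.607e-04 M. For HA ⇌ H⁺ + A⁻, Ka = [H⁺][A⁻]/[HA] = [H⁺]² / ([HA]₀ − [H⁺]) = (6.607e-04)² / (0.031 − 6.607e-04) = 1.44e-05.

K_a = 1.44e-05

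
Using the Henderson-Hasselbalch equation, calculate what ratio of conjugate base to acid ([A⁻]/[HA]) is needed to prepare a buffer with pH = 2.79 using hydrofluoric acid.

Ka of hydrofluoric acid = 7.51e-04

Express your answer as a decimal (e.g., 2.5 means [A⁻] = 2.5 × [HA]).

pKa = -log(7.51e-04) = 3.1244. pH = pKa + log([A⁻]/[HA]), so log([A⁻]/[HA]) = pH − pKa = 2.79 − 3.1244 = -0.3344. [A⁻]/[HA] = 10^(-0.3344) = 0.463

[A⁻]/[HA] = 0.463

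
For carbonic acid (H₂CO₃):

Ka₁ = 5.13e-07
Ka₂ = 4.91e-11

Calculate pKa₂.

pKa₂ = -log(Ka₂) = -log(4.91e-11) = 10.31.

pK_{a2} = 10.31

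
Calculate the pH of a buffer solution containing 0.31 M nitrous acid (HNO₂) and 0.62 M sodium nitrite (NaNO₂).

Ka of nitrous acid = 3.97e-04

pKa = -log(3.97e-04) = 3.40. pH = pKa + log([A⁻]/[HA]) = 3.40 + log(0.62/0.31)

pH = 3.70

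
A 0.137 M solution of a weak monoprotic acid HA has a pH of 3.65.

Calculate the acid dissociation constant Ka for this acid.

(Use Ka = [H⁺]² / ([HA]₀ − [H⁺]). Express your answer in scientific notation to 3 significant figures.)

[H⁺] = 10^(−pH) = 10^(−3.65) = 2.239e-04 M. For HA ⇌ H⁺ + A⁻, Ka = [H⁺][A⁻]/[HA] = [H⁺]² / ([HA]₀ − [H⁺]) = (2.239e-04)² / (0.137 − 2.239e-04) = 3.66e-07.

K_a = 3.66e-07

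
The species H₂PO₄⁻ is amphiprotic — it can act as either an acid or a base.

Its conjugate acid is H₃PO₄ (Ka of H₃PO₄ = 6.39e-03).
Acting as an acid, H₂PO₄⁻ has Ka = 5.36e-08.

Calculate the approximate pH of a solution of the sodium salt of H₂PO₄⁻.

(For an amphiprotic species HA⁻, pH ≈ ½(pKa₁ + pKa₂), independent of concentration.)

pKa₁ = -log(6.39e-03) = 2.19; pKa₂ = -log(5.36e-08) = 7.27. For an amphiprotic species, pH ≈ ½(pKa₁ + pKa₂) = ½(2.19 + 7.27) = 4.73.

pH = 4.73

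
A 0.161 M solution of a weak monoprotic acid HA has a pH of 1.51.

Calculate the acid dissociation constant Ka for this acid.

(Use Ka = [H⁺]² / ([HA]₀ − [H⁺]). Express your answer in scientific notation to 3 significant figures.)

[H⁺] = 10^(−pH) = 10^(−1.51) = 3.090e-02 M. For HA ⇌ H⁺ + A⁻, Ka = [H⁺][A⁻]/[HA] = [H⁺]² / ([HA]₀ − [H⁺]) = (3.090e-02)² / (0.161 − 3.090e-02) = 7.34e-03.

K_a = 7.34e-03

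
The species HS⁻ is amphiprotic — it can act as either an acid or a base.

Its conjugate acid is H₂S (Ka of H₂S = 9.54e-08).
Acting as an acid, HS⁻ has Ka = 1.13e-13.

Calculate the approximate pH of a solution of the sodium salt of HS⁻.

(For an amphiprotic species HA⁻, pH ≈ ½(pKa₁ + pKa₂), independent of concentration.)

pKa₁ = -log(9.54e-08) = 7.02; pKa₂ = -log(1.13e-13) = 12.95. For an amphiprotic species, pH ≈ ½(pKa₁ + pKa₂) = ½(7.02 + 12.95) = 9.98.

pH = 9.98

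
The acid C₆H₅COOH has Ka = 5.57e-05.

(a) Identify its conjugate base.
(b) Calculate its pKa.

(a) The conjugate base is formed by removing one H⁺ from C₆H₅COOH, giving C₆H₅COO⁻. (b) pKa = -log(Ka) = -log(5.57e-05) = 4.25.

Conjugate base: C₆H₅COO⁻; pK_a = 4.25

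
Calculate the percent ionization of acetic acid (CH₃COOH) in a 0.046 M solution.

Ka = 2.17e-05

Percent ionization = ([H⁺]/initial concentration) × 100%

Using Ka equilibrium: x² + Ka×x - Ka×C = 0. Solving: [H⁺] = 9.8831e-04. Percent = (9.8831e-04/0.046) × 100

Percent ionization = 2.15%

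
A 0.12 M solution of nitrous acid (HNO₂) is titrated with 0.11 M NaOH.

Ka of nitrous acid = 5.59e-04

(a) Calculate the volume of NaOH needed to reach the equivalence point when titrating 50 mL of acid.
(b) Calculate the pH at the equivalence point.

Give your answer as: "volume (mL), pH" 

moles acid = 0.12 × 50/1000 = 0.006 mol; V_base = moles/0.11 × 1000 = 54.5 mL. At equivalence only the conjugate base is present: [A⁻] = 0.006/0.105 = 5.7391e-02 M. Kb = Kw/Ka = 1.79e-11; [OH⁻] = √(Kb × [A⁻]) = 1.0133e-06; pOH = 5.99; pH = 14 - pOH = 8.01.

V = 54.5 mL, pH = 8.01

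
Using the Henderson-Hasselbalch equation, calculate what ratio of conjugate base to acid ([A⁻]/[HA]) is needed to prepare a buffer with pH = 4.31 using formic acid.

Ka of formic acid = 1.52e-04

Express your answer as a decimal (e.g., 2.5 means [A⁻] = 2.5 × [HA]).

pKa = -log(1.52e-04) = 3.8182. pH = pKa + log([A⁻]/[HA]), so log([A⁻]/[HA]) = pH − pKa = 4.31 − 3.8182 = 0.4918. [A⁻]/[HA] = 10^(0.4918) = 3.10

[A⁻]/[HA] = 3.10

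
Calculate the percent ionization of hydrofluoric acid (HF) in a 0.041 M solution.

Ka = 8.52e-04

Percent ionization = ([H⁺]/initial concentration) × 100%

Using Ka equilibrium: x² + Ka×x - Ka×C = 0. Solving: [H⁺] = 5.4997e-03. Percent = (5.4997e-03/0.041) × 100

Percent ionization = 13.4%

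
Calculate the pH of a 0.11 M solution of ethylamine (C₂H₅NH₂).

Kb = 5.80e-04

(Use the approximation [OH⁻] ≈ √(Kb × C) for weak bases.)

[OH⁻] = √(Kb × C) = √(5.80e-04 × 0.11) = 7.9875e-03. pOH = 2.10, pH = 14 - pOH

pH = 11.90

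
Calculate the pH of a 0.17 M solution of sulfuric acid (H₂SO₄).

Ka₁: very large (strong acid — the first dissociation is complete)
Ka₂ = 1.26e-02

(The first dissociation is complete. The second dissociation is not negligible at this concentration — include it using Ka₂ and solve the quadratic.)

First dissociation is complete: [H⁺]₀ = [HSO₄⁻]₀ = C = 0.17 M. Second dissociation HSO₄⁻ ⇌ H⁺ + SO₄²⁻: let x = [SO₄²⁻]. Ka₂ = (C + x)·x / (C − x) = 1.26e-02 → x² + (C + Ka₂)·x − Ka₂·C = 0 → x² + 0.18260·x − 2.142e-03 = 0. x = (−0.18260 + √(0.18260² + 4 × 2.142e-03)) / 2 = 1.1061e-02 M. [H⁺] = C + x = 0.17 + 1.1061e-02 = 1.8106e-01 M. pH = -log(1.8106e-01) = 0.74.

pH = 0.74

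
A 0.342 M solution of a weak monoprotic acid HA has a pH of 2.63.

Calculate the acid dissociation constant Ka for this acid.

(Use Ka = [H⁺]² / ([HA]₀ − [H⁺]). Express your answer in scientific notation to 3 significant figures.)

[H⁺] = 10^(−pH) = 10^(−2.63) = 2.344e-03 M. For HA ⇌ H⁺ + A⁻, Ka = [H⁺][A⁻]/[HA] = [H⁺]² / ([HA]₀ − [H⁺]) = (2.344e-03)² / (0.342 − 2.344e-03) = 1.62e-05.

K_a = 1.62e-05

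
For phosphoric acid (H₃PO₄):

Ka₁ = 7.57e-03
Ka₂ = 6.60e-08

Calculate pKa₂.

pKa₂ = -log(Ka₂) = -log(6.60e-08) = 7.18.

pK_{a2} = 7.18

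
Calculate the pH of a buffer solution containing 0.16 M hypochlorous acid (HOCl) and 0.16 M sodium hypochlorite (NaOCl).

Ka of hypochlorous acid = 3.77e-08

pKa = -log(3.77e-08) = 7.42. pH = pKa + log([A⁻]/[HA]) = 7.42 + log(0.16/0.16)

pH = 7.42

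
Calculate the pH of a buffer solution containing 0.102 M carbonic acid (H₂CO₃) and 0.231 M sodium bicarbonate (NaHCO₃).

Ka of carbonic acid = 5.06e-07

pKa = -log(5.06e-07) = 6.30. pH = pKa + log([A⁻]/[HA]) = 6.30 + log(0.231/0.102)

pH = 6.65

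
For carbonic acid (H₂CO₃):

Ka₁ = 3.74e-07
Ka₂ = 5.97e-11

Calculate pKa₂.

pKa₂ = -log(Ka₂) = -log(5.97e-11) = 10.22.

pK_{a2} = 10.22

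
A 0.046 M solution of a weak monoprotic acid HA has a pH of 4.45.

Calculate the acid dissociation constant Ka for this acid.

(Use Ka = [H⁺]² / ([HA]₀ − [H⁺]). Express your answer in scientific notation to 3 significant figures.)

[H⁺] = 10^(−pH) = 10^(−4.45) = 3.548e-05 M. For HA ⇌ H⁺ + A⁻, Ka = [H⁺][A⁻]/[HA] = [H⁺]² / ([HA]₀ − [H⁺]) = (3.548e-05)² / (0.046 − 3.548e-05) = 2.74e-08.

K_a = 2.74e-08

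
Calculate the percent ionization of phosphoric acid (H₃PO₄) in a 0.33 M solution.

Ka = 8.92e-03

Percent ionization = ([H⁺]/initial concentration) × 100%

Using Ka equilibrium: x² + Ka×x - Ka×C = 0. Solving: [H⁺] = 4.9978e-02. Percent = (4.9978e-02/0.33) × 100

Percent ionization = 15.1%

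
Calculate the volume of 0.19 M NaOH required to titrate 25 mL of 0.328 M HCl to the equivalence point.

At equivalence: moles acid = moles base. moles HCl = 0.328 × 25/1000 = 0.0082 mol. V_base = moles / 0.19 × 1000 = 43.2 mL.

V_{base} = 43.2 mL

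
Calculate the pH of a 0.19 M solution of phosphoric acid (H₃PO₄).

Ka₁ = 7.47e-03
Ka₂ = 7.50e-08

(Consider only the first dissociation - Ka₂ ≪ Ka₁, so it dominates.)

First dissociation dominates. From Ka₁ = [H⁺][HA⁻]/[H₂A], x² + Ka₁·x − Ka₁·C = 0 with C = 0.19 M and Ka₁ = 7.47e-03. Solving: [H⁺] = (−Ka₁ + √(Ka₁² + 4·Ka₁·C)) / 2 = 3.4123e-02 M. pH = -log(3.4123e-02) = 1.47.

pH = 1.47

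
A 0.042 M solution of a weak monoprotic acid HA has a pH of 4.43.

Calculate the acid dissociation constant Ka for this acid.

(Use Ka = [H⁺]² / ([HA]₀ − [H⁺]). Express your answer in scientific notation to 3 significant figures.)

[H⁺] = 10^(−pH) = 10^(−4.43) = 3.715e-05 M. For HA ⇌ H⁺ + A⁻, Ka = [H⁺][A⁻]/[HA] = [H⁺]² / ([HA]₀ − [H⁺]) = (3.715e-05)² / (0.042 − 3.715e-05) = 3.29e-08.

K_a = 3.29e-08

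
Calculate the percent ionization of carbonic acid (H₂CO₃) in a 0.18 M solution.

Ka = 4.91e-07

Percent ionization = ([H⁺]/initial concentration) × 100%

Using Ka equilibrium: x² + Ka×x - Ka×C = 0. Solving: [H⁺] = 2.9704e-04. Percent = (2.9704e-04/0.18) × 100

Percent ionization = 0.165%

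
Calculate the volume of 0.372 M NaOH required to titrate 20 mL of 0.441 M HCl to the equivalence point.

At equivalence: moles acid = moles base. moles HCl = 0.441 × 20/1000 = 0.00882 mol. V_base = moles / 0.372 × 1000 = 23.7 mL.

V_{base} = 23.7 mL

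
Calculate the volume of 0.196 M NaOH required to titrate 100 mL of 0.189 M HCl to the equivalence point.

At equivalence: moles acid = moles base. moles HCl = 0.189 × 100/1000 = 0.0189 mol. V_base = moles / 0.196 × 1000 = 96.4 mL.

V_{base} = 96.4 mL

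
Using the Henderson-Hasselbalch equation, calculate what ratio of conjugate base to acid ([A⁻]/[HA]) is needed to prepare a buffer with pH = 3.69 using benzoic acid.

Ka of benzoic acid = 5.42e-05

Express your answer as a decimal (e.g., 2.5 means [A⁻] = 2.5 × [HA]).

pKa = -log(5.42e-05) = 4.2660. pH = pKa + log([A⁻]/[HA]), so log([A⁻]/[HA]) = pH − pKa = 3.69 − 4.2660 = -0.5760. [A⁻]/[HA] = 10^(-0.5760) = 0.265

[A⁻]/[HA] = 0.265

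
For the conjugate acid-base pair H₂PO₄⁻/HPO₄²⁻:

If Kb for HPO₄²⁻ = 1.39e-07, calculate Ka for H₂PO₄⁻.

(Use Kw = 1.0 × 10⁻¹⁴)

For a conjugate pair Ka × Kb = Kw, so Ka = Kw/Kb = 1.0 × 10⁻¹⁴ / 1.39e-07 = 7.19e-08.

K_a = 7.19e-08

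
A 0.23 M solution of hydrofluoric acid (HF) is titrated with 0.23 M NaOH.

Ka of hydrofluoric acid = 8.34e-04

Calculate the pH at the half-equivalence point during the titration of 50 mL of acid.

At half-equivalence [HA] = [A⁻], so Henderson-Hasselbalch gives pH = pKa = -log(8.34e-04) = 3.08.

pH = pKa = 3.08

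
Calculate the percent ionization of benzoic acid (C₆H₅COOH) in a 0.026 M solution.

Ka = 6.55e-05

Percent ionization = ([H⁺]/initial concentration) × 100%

Using Ka equilibrium: x² + Ka×x - Ka×C = 0. Solving: [H⁺] = 1.2727e-03. Percent = (1.2727e-03/0.026) × 100

Percent ionization = 4.89%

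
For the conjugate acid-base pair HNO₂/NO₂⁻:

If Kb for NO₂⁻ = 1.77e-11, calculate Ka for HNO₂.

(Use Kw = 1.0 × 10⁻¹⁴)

For a conjugate pair Ka × Kb = Kw, so Ka = Kw/Kb = 1.0 × 10⁻¹⁴ / 1.77e-11 = 5.65e-04.

K_a = 5.65e-04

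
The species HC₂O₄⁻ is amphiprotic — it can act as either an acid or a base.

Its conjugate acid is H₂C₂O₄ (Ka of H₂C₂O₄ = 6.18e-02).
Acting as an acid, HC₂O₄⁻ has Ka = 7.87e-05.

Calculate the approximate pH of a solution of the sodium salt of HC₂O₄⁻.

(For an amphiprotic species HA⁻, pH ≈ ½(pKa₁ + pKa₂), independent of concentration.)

pKa₁ = -log(6.18e-02) = 1.21; pKa₂ = -log(7.87e-05) = 4.10. For an amphiprotic species, pH ≈ ½(pKa₁ + pKa₂) = ½(1.21 + 4.10) = 2.66.

pH = 2.66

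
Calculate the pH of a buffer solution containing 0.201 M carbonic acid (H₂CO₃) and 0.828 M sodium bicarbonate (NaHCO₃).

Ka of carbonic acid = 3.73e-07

pKa = -log(3.73e-07) = 6.43. pH = pKa + log([A⁻]/[HA]) = 6.43 + log(0.828/0.201)

pH = 7.04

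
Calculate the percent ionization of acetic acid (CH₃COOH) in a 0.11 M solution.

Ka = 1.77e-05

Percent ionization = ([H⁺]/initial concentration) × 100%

Using Ka equilibrium: x² + Ka×x - Ka×C = 0. Solving: [H⁺] = 1.3865e-03. Percent = (1.3865e-03/0.11) × 100

Percent ionization = 1.26%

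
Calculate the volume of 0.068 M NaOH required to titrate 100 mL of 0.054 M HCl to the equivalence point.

At equivalence: moles acid = moles base. moles HCl = 0.054 × 100/1000 = 0.0054 mol. V_base = moles / 0.068 × 1000 = 79.4 mL.

V_{base} = 79.4 mL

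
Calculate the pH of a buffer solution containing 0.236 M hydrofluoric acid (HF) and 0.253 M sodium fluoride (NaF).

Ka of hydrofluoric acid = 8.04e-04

pKa = -log(8.04e-04) = 3.09. pH = pKa + log([A⁻]/[HA]) = 3.09 + log(0.253/0.236)

pH = 3.12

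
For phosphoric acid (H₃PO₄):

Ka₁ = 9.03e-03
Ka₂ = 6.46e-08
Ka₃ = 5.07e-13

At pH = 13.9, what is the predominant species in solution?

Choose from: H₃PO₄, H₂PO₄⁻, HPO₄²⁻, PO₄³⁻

pKa₁ = 2.04, pKa₂ = 7.19, pKa₃ = 12.29. For a polyprotic acid the predominant species crosses at each pKa: below pKa_n the protonated form dominates, above it the deprotonated form does. At pH = 13.9, the predominant species is PO₄³⁻.

PO₄³⁻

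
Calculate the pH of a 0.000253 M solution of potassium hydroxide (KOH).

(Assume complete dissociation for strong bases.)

[OH⁻] = 0.000253 M for strong base. pOH = -log[OH⁻] = 3.60, pH = 14 - pOH

pH = 10.40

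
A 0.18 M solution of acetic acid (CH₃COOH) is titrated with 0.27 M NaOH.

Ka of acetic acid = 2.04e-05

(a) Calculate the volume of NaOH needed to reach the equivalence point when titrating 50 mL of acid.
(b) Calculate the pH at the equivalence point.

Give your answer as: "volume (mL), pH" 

moles acid = 0.18 × 50/1000 = 0.009 mol; V_base = moles/0.27 × 1000 = 33.3 mL. At equivalence only the conjugate base is present: [A⁻] = 0.009/0.083 = 1.0800e-01 M. Kb = Kw/Ka = 4.90e-10; [OH⁻] = √(Kb × [A⁻]) = 7.2761e-06; pOH = 5.14; pH = 14 - pOH = 8.86.

V = 33.3 mL, pH = 8.86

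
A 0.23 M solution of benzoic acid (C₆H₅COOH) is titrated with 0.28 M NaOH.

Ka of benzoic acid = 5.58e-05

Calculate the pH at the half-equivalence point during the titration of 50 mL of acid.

At half-equivalence [HA] = [A⁻], so Henderson-Hasselbalch gives pH = pKa = -log(5.58e-05) = 4.25.

pH = pKa = 4.25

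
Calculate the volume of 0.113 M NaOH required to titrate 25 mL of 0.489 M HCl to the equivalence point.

At equivalence: moles acid = moles base. moles HCl = 0.489 × 25/1000 = 0.01222 mol. V_base = moles / 0.113 × 1000 = 108.2 mL.

V_{base} = 108.2 mL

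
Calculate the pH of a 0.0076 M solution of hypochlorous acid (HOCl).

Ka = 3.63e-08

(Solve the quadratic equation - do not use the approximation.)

x² + Ka×x - Ka×C = 0. Using quadratic formula: [H⁺] = 1.6591e-05

pH = 4.78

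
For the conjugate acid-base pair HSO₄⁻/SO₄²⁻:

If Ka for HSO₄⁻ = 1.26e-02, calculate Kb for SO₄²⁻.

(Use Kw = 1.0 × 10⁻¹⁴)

For a conjugate pair Ka × Kb = Kw, so Kb = Kw/Ka = 1.0 × 10⁻¹⁴ / 1.26e-02 = 7.94e-13.

K_b = 7.94e-13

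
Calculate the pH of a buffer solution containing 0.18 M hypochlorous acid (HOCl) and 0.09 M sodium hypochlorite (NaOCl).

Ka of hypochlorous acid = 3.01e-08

pKa = -log(3.01e-08) = 7.52. pH = pKa + log([A⁻]/[HA]) = 7.52 + log(0.09/0.18)

pH = 7.22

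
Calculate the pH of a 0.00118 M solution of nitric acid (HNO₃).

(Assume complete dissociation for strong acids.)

[H⁺] = 0.00118 M for strong acid. pH = -log[H⁺] = -log(0.00118)

pH = 2.93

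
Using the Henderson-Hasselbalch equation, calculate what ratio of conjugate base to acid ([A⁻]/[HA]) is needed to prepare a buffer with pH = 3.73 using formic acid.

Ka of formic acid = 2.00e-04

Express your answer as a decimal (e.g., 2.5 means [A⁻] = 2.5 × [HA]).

pKa = -log(2.00e-04) = 3.6990. pH = pKa + log([A⁻]/[HA]), so log([A⁻]/[HA]) = pH − pKa = 3.73 − 3.6990 = 0.0310. [A⁻]/[HA] = 10^(0.0310) = 1.07

[A⁻]/[HA] = 1.07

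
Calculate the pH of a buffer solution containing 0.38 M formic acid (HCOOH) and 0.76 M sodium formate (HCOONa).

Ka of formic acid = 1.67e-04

pKa = -log(1.67e-04) = 3.78. pH = pKa + log([A⁻]/[HA]) = 3.78 + log(0.76/0.38)

pH = 4.08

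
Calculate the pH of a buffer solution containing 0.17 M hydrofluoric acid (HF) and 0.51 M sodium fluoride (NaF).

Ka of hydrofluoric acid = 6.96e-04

pKa = -log(6.96e-04) = 3.16. pH = pKa + log([A⁻]/[HA]) = 3.16 + log(0.51/0.17)

pH = 3.63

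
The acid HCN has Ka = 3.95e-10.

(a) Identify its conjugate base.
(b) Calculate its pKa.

(a) The conjugate base is formed by removing one H⁺ from HCN, giving CN⁻. (b) pKa = -log(Ka) = -log(3.95e-10) = 9.40.

Conjugate base: CN⁻; pK_a = 9.40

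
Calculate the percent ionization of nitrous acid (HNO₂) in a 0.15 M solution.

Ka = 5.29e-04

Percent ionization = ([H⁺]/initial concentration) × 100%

Using Ka equilibrium: x² + Ka×x - Ka×C = 0. Solving: [H⁺] = 8.6473e-03. Percent = (8.6473e-03/0.15) × 100

Percent ionization = 5.76%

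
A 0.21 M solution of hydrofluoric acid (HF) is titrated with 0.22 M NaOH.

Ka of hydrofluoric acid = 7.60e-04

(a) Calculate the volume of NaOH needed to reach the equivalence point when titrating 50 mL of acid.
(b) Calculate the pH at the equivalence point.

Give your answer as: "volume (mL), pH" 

moles acid = 0.21 × 50/1000 = 0.0105 mol; V_base = moles/0.22 × 1000 = 47.7 mL. At equivalence only the conjugate base is present: [A⁻] = 0.0105/0.098 = 1.0744e-01 M. Kb = Kw/Ka = 1.32e-11; [OH⁻] = √(Kb × [A⁻]) = 1.1890e-06; pOH = 5.92; pH = 14 - pOH = 8.08.

V = 47.7 mL, pH = 8.08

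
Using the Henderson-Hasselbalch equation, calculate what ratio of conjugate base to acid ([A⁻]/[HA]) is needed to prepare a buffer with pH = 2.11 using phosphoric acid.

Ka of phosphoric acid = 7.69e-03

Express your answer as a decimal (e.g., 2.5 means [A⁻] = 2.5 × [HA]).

pKa = -log(7.69e-03) = 2.1141. pH = pKa + log([A⁻]/[HA]), so log([A⁻]/[HA]) = pH − pKa = 2.11 − 2.1141 = -0.0041. [A⁻]/[HA] = 10^(-0.0041) = 0.991

[A⁻]/[HA] = 0.991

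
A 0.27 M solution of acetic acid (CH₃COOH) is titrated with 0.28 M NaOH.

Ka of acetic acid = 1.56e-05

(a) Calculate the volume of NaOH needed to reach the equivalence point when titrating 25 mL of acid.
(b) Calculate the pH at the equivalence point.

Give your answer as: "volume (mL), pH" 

moles acid = 0.27 × 25/1000 = 0.00675 mol; V_base = moles/0.28 × 1000 = 24.1 mL. At equivalence only the conjugate base is present: [A⁻] = 0.00675/0.049 = 1.3745e-01 M. Kb = Kw/Ka = 6.41e-10; [OH⁻] = √(Kb × [A⁻]) = 9.3868e-06; pOH = 5.03; pH = 14 - pOH = 8.97.

V = 24.1 mL, pH = 8.97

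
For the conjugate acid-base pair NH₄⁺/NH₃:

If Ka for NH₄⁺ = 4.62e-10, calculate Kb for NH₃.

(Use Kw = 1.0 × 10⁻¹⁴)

For a conjugate pair Ka × Kb = Kw, so Kb = Kw/Ka = 1.0 × 10⁻¹⁴ / 4.62e-10 = 2.16e-05.

K_b = 2.16e-05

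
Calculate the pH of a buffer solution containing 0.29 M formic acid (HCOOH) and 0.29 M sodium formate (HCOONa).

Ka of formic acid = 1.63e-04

pKa = -log(1.63e-04) = 3.79. pH = pKa + log([A⁻]/[HA]) = 3.79 + log(0.29/0.29)

pH = 3.79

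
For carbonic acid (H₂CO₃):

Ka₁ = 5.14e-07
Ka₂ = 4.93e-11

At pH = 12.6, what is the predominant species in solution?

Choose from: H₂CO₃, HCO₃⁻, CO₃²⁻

pKa₁ = 6.29, pKa₂ = 10.31. For a polyprotic acid the predominant species crosses at each pKa: below pKa_n the protonated form dominates, above it the deprotonated form does. At pH = 12.6, the predominant species is CO₃²⁻.

CO₃²⁻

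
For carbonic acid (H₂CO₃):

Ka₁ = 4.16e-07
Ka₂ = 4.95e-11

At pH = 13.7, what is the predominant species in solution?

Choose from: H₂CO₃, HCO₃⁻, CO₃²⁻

pKa₁ = 6.38, pKa₂ = 10.31. For a polyprotic acid the predominant species crosses at each pKa: below pKa_n the protonated form dominates, above it the deprotonated form does. At pH = 13.7, the predominant species is CO₃²⁻.

CO₃²⁻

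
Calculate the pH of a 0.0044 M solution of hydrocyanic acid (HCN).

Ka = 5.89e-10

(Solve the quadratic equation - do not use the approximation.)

x² + Ka×x - Ka×C = 0. Using quadratic formula: [H⁺] = 1.6096e-06

pH = 5.79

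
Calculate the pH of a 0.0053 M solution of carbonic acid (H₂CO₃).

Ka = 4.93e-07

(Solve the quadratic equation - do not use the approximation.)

x² + Ka×x - Ka×C = 0. Using quadratic formula: [H⁺] = 5.0871e-05

pH = 4.29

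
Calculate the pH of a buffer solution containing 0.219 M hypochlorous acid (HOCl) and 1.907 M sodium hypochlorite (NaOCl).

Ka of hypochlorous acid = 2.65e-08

pKa = -log(2.65e-08) = 7.58. pH = pKa + log([A⁻]/[HA]) = 7.58 + log(1.907/0.219)

pH = 8.52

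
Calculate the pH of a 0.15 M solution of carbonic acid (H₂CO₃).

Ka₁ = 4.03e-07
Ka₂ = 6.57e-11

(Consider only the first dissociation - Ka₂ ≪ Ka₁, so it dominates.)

First dissociation dominates. From Ka₁ = [H⁺][HA⁻]/[H₂A], x² + Ka₁·x − Ka₁·C = 0 with C = 0.15 M and Ka₁ = 4.03e-07. Solving: [H⁺] = (−Ka₁ + √(Ka₁² + 4·Ka₁·C)) / 2 = 2.4566e-04 M. pH = -log(2.4566e-04) = 3.61.

pH = 3.61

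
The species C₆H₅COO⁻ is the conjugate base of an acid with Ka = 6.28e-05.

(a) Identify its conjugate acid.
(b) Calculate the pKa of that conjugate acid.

(a) The conjugate acid is formed by adding one H⁺ to C₆H₅COO⁻, giving C₆H₅COOH. (b) pKa = -log(Ka) = -log(6.28e-05) = 4.20.

Conjugate acid: C₆H₅COOH; pK_a = 4.20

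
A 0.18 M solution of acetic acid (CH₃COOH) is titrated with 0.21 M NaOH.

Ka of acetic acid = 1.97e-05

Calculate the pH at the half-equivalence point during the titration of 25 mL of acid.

At half-equivalence [HA] = [A⁻], so Henderson-Hasselbalch gives pH = pKa = -log(1.97e-05) = 4.71.

pH = pKa = 4.71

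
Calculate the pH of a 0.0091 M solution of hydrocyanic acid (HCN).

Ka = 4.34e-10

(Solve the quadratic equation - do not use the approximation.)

x² + Ka×x - Ka×C = 0. Using quadratic formula: [H⁺] = 1.9871e-06

pH = 5.70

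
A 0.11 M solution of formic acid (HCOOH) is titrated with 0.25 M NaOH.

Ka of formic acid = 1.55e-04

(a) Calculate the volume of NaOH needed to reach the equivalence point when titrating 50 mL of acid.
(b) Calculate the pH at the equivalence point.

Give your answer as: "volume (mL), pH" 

moles acid = 0.11 × 50/1000 = 0.0055 mol; V_base = moles/0.25 × 1000 = 22.0 mL. At equivalence only the conjugate base is present: [A⁻] = 0.0055/0.072 = 7.6389e-02 M. Kb = Kw/Ka = 6.45e-11; [OH⁻] = √(Kb × [A⁻]) = 2.2200e-06; pOH = 5.65; pH = 14 - pOH = 8.35.

V = 22.0 mL, pH = 8.35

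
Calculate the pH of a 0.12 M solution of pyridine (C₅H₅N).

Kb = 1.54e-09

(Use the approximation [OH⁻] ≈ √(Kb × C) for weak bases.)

[OH⁻] = √(Kb × C) = √(1.54e-09 × 0.12) = 1.3594e-05. pOH = 4.87, pH = 14 - pOH

pH = 9.13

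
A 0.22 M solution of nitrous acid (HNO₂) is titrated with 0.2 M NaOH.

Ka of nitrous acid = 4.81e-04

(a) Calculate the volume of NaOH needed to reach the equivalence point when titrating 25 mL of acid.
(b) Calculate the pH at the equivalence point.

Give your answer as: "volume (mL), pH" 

moles acid = 0.22 × 25/1000 = 0.0055 mol; V_base = moles/0.2 × 1000 = 27.5 mL. At equivalence only the conjugate base is present: [A⁻] = 0.0055/0.052 = 1.0476e-01 M. Kb = Kw/Ka = 2.08e-11; [OH⁻] = √(Kb × [A⁻]) = 1.4758e-06; pOH = 5.83; pH = 14 - pOH = 8.17.

V = 27.5 mL, pH = 8.17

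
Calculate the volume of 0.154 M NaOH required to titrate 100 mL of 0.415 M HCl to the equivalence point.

At equivalence: moles acid = moles base. moles HCl = 0.415 × 100/1000 = 0.0415 mol. V_base = moles / 0.154 × 1000 = 269.5 mL.

V_{base} = 269.5 mL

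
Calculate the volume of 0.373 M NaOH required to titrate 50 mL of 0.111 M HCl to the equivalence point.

At equivalence: moles acid = moles base. moles HCl = 0.111 × 50/1000 = 0.00555 mol. V_base = moles / 0.373 × 1000 = 14.9 mL.

V_{base} = 14.9 mL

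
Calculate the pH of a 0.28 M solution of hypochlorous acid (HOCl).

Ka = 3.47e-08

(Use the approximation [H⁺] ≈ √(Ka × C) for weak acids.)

[H⁺] = √(Ka × C) = √(3.47e-08 × 0.28) = 9.8570e-05. pH = -log(9.8570e-05)

pH = 4.01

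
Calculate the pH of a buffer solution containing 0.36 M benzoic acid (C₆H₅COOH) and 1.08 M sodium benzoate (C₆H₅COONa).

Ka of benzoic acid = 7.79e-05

pKa = -log(7.79e-05) = 4.11. pH = pKa + log([A⁻]/[HA]) = 4.11 + log(1.08/0.36)

pH = 4.59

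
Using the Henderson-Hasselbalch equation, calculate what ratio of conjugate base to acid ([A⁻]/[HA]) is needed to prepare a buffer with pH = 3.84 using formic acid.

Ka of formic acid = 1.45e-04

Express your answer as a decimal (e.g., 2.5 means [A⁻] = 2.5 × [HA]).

pKa = -log(1.45e-04) = 3.8386. pH = pKa + log([A⁻]/[HA]), so log([A⁻]/[HA]) = pH − pKa = 3.84 − 3.8386 = 0.0014. [A⁻]/[HA] = 10^(0.0014) = 1.00

[A⁻]/[HA] = 1.00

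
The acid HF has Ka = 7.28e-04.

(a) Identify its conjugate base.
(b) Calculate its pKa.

(a) The conjugate base is formed by removing one H⁺ from HF, giving F⁻. (b) pKa = -log(Ka) = -log(7.28e-04) = 3.14.

Conjugate base: F⁻; pK_a = 3.14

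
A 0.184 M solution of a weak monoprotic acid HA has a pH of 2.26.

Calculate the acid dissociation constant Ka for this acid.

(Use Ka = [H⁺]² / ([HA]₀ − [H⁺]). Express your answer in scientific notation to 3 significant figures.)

[H⁺] = 10^(−pH) = 10^(−2.26) = 5.495e-03 M. For HA ⇌ H⁺ + A⁻, Ka = [H⁺][A⁻]/[HA] = [H⁺]² / ([HA]₀ − [H⁺]) = (5.495e-03)² / (0.184 − 5.495e-03) = 1.69e-04.

K_a = 1.69e-04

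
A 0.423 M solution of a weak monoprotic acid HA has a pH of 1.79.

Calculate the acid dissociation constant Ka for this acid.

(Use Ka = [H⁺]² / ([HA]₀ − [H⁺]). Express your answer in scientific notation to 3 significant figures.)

[H⁺] = 10^(−pH) = 10^(−1.79) = 1.622e-02 M. For HA ⇌ H⁺ + A⁻, Ka = [H⁺][A⁻]/[HA] = [H⁺]² / ([HA]₀ − [H⁺]) = (1.622e-02)² / (0.423 − 1.622e-02) = 6.47e-04.

K_a = 6.47e-04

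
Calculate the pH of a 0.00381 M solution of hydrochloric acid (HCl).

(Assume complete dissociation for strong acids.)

[H⁺] = 0.00381 M for strong acid. pH = -log[H⁺] = -log(0.00381)

pH = 2.42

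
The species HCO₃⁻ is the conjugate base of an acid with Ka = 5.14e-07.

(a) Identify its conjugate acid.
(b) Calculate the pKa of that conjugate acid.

(a) The conjugate acid is formed by adding one H⁺ to HCO₃⁻, giving H₂CO₃. (b) pKa = -log(Ka) = -log(5.14e-07) = 6.29.

Conjugate acid: H₂CO₃; pK_a = 6.29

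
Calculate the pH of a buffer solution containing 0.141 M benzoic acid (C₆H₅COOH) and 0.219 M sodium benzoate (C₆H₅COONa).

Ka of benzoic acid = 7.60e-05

pKa = -log(7.60e-05) = 4.12. pH = pKa + log([A⁻]/[HA]) = 4.12 + log(0.219/0.141)

pH = 4.31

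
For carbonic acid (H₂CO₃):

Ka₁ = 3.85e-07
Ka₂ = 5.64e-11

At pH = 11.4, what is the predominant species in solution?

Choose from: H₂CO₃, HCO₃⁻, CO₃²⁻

pKa₁ = 6.41, pKa₂ = 10.25. For a polyprotic acid the predominant species crosses at each pKa: below pKa_n the protonated form dominates, above it the deprotonated form does. At pH = 11.4, the predominant species is CO₃²⁻.

CO₃²⁻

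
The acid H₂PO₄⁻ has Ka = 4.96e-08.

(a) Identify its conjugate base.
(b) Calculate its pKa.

(a) The conjugate base is formed by removing one H⁺ from H₂PO₄⁻, giving HPO₄²⁻. (b) pKa = -log(Ka) = -log(4.96e-08) = 7.30.

Conjugate base: HPO₄²⁻; pK_a = 7.30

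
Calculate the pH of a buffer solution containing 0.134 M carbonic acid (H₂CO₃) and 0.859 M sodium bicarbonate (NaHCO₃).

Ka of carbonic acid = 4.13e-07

pKa = -log(4.13e-07) = 6.38. pH = pKa + log([A⁻]/[HA]) = 6.38 + log(0.859/0.134)

pH = 7.19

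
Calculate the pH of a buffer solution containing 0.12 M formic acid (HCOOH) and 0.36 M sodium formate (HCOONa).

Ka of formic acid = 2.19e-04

pKa = -log(2.19e-04) = 3.66. pH = pKa + log([A⁻]/[HA]) = 3.66 + log(0.36/0.12)

pH = 4.14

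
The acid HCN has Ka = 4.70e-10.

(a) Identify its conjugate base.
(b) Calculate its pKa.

(a) The conjugate base is formed by removing one H⁺ from HCN, giving CN⁻. (b) pKa = -log(Ka) = -log(4.70e-10) = 9.33.

Conjugate base: CN⁻; pK_a = 9.33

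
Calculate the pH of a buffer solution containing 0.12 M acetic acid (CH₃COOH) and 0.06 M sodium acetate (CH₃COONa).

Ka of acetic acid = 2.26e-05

pKa = -log(2.26e-05) = 4.65. pH = pKa + log([A⁻]/[HA]) = 4.65 + log(0.06/0.12)

pH = 4.34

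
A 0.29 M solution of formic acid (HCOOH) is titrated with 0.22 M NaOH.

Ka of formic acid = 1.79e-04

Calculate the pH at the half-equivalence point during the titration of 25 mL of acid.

At half-equivalence [HA] = [A⁻], so Henderson-Hasselbalch gives pH = pKa = -log(1.79e-04) = 3.75.

pH = pKa = 3.75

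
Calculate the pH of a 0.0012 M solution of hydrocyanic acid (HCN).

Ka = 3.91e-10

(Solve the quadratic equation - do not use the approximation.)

x² + Ka×x - Ka×C = 0. Using quadratic formula: [H⁺] = 6.8479e-07

pH = 6.16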